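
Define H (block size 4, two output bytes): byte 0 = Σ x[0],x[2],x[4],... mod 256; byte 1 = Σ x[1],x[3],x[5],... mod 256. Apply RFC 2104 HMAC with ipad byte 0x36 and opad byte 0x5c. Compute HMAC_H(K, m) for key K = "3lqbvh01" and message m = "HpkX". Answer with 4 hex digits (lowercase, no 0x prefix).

Key "3lqbvh01" = 33 6c 71 62 76 68 30 31 is 8 bytes > B = 4, so hash it first: H(key) = 4a 67, then zero-pad to 4 bytes: K' = 4a 67 00 00.
K' ⊕ ipad = 7c 51 36 36.  K' ⊕ opad = 16 3b 5c 5c.
Inner input = (K'⊕ipad) ∥ m = 7c 51 36 36 ∥ 48 70 6b 58.
Inner hash: even-index sum = 357 mod 256 = 101; odd-index sum = 335 mod 256 = 79 → 65 4f.
Outer input = (K'⊕opad) ∥ inner = 16 3b 5c 5c ∥ 65 4f.
Outer hash (tag): even-index sum = 215 mod 256 = 215; odd-index sum = 230 mod 256 = 230 → d7 e6.

d7e6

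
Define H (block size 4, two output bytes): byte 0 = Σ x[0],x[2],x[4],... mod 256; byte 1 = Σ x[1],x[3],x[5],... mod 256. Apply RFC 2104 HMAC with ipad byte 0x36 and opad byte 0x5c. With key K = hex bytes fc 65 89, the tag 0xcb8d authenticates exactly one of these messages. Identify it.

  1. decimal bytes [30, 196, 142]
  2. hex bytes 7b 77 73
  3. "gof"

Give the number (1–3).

Key hex bytes fc 65 89 is 3 bytes ≤ B = 4; zero-pad to 4 bytes: K' = fc 65 89 00.
K' ⊕ ipad = ca 53 bf 36; K' ⊕ opad = a0 39 d5 5c.
m1: inner = H(ca 53 bf 36 1e c4 8e) = 35 4d; tag = H(a0 39 d5 5c 35 4d) = aae2
m2: inner = H(ca 53 bf 36 7b 77 73) = 77 00; tag = H(a0 39 d5 5c 77 00) = ec95
m3: inner = H(ca 53 bf 36 67 6f 66) = 56 f8; tag = H(a0 39 d5 5c 56 f8) = cb8d ← matches

3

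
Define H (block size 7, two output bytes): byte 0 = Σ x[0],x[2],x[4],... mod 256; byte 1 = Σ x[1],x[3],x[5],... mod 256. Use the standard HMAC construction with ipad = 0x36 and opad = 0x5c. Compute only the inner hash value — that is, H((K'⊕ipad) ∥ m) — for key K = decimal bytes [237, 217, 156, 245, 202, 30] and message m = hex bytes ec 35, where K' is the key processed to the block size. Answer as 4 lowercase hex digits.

Key decimal bytes [237, 217, 156, 245, 202, 30] = ed d9 9c f5 ca 1e is 6 bytes ≤ B = 7; zero-pad to 7 bytes: K' = ed d9 9c f5 ca 1e 00.
K' ⊕ ipad = db ef aa c3 fc 28 36.
Inner input = db ef aa c3 fc 28 36 ∥ ec 35.
Inner hash: even-index sum = 748 mod 256 = 236; odd-index sum = 710 mod 256 = 198 → ec c6.

ecc6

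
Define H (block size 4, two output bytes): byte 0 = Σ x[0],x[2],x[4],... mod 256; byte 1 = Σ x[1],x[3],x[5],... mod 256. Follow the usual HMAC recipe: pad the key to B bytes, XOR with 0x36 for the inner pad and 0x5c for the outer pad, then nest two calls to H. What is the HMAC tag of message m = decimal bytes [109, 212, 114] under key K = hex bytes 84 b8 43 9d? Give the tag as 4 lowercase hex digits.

fdb2

Key hex bytes 84 b8 43 9d is exactly B = 4 bytes: K' = 84 b8 43 9d.
K' ⊕ ipad = b2 8e 75 ab.  K' ⊕ opad = d8 e4 1f c1.
Inner input = (K'⊕ipad) ∥ m = b2 8e 75 ab ∥ 6d d4 72.
Inner hash: even-index sum = 518 mod 256 = 6; odd-index sum = 525 mod 256 = 13 → 06 0d.
Outer input = (K'⊕opad) ∥ inner = d8 e4 1f c1 ∥ 06 0d.
Outer hash (tag): even-index sum = 253 mod 256 = 253; odd-index sum = 434 mod 256 = 178 → fd b2.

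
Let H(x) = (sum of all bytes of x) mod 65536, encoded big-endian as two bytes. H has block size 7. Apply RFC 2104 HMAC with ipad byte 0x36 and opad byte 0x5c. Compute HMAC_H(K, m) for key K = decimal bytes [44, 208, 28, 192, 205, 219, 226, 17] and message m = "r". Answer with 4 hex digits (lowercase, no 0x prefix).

Key decimal bytes [44, 208, 28, 192, 205, 219, 226, 17] = 2c d0 1c c0 cd db e2 11 is 8 bytes > B = 7, so hash it first: H(key) = 04 73, then zero-pad to 7 bytes: K' = 04 73 00 00 00 00 00.
K' ⊕ ipad = 32 45 36 36 36 36 36.  K' ⊕ opad = 58 2f 5c 5c 5c 5c 5c.
Inner input = (K'⊕ipad) ∥ m = 32 45 36 36 36 36 36 ∥ 72.
Inner hash: sum = 50+69+54+54+54+54+54+114 = 503 → 01 f7.
Outer input = (K'⊕opad) ∥ inner = 58 2f 5c 5c 5c 5c 5c ∥ 01 f7.
Outer hash (tag): sum = 88+47+92+92+92+92+92+1+247 = 843 → 03 4b.

034b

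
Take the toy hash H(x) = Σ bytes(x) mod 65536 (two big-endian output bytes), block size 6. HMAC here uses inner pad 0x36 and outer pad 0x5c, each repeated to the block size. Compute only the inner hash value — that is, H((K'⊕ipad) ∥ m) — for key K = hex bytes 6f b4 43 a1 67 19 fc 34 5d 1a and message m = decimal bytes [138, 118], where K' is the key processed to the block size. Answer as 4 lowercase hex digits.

0222

Key hex bytes 6f b4 43 a1 67 19 fc 34 5d 1a is 10 bytes > B = 6, so hash it first: H(key) = 04 2e, then zero-pad to 6 bytes: K' = 04 2e 00 00 00 00.
K' ⊕ ipad = 32 18 36 36 36 36.
Inner input = 32 18 36 36 36 36 ∥ 8a 76.
Inner hash: sum = 50+24+54+54+54+54+138+118 = 546 → 02 22.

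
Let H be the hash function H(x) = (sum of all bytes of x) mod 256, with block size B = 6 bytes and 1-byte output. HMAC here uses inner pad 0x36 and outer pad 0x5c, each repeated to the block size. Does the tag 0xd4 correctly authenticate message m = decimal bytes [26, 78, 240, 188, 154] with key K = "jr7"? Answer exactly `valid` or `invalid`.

valid

Key "jr7" = 6a 72 37 is 3 bytes ≤ B = 6; zero-pad to 6 bytes: K' = 6a 72 37 00 00 00.
K' ⊕ ipad = 5c 44 01 36 36 36; K' ⊕ opad = 36 2e 6b 5c 5c 5c.
Inner hash: sum = 92+68+1+54+54+54+26+78+240+188+154 = 1009; mod 256 = 241 → f1.
Outer hash (recomputed tag): sum = 54+46+107+92+92+92+241 = 724; mod 256 = 212 → d4.
Recomputed tag = d4; claimed = d4 → match.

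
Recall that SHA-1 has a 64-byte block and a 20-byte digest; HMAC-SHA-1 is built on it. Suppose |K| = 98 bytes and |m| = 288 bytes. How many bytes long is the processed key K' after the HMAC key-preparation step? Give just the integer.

64

Key is 98 > 64 bytes, so it is hashed to 20 bytes then zero-padded to 64: |K'| = 64.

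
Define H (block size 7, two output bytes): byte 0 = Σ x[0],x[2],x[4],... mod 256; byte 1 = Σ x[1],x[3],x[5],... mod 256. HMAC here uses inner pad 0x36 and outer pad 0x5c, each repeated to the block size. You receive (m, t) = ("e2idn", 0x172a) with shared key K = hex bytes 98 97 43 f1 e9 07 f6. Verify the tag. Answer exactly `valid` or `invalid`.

invalid

Key hex bytes 98 97 43 f1 e9 07 f6 is exactly B = 7 bytes: K' = 98 97 43 f1 e9 07 f6.
K' ⊕ ipad = ae a1 75 c7 df 31 c0; K' ⊕ opad = c4 cb 1f ad b5 5b aa.
Inner hash: even-index sum = 856 mod 256 = 88; odd-index sum = 725 mod 256 = 213 → 58 d5.
Outer hash (recomputed tag): even-index sum = 791 mod 256 = 23; odd-index sum = 555 mod 256 = 43 → 17 2b.
Recomputed tag = 172b; claimed = 172a → mismatch.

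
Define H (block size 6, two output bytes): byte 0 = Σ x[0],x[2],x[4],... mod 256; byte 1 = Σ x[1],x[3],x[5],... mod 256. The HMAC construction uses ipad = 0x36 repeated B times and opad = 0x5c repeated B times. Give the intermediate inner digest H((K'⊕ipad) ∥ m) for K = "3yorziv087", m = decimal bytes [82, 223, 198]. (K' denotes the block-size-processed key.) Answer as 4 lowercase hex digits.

Key "3yorziv087" = 33 79 6f 72 7a 69 76 30 38 37 is 10 bytes > B = 6, so hash it first: H(key) = ca bb, then zero-pad to 6 bytes: K' = ca bb 00 00 00 00.
K' ⊕ ipad = fc 8d 36 36 36 36.
Inner input = fc 8d 36 36 36 36 ∥ 52 df c6.
Inner hash: even-index sum = 640 mod 256 = 128; odd-index sum = 472 mod 256 = 216 → 80 d8.

80d8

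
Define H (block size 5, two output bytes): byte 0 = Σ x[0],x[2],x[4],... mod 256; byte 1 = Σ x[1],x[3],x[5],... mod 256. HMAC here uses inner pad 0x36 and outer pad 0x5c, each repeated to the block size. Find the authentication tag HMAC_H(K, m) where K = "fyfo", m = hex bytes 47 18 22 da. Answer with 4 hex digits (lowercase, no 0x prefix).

e120

Key "fyfo" = 66 79 66 6f is 4 bytes ≤ B = 5; zero-pad to 5 bytes: K' = 66 79 66 6f 00.
K' ⊕ ipad = 50 4f 50 59 36.  K' ⊕ opad = 3a 25 3a 33 5c.
Inner input = (K'⊕ipad) ∥ m = 50 4f 50 59 36 ∥ 47 18 22 da.
Inner hash: even-index sum = 456 mod 256 = 200; odd-index sum = 273 mod 256 = 17 → c8 11.
Outer input = (K'⊕opad) ∥ inner = 3a 25 3a 33 5c ∥ c8 11.
Outer hash (tag): even-index sum = 225 mod 256 = 225; odd-index sum = 288 mod 256 = 32 → e1 20.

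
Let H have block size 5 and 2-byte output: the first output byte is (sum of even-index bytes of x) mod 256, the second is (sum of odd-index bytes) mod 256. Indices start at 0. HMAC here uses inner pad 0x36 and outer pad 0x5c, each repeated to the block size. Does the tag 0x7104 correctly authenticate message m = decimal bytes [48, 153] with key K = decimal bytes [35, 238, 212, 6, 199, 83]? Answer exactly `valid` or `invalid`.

Key decimal bytes [35, 238, 212, 6, 199, 83] = 23 ee d4 06 c7 53 is 6 bytes > B = 5, so hash it first: H(key) = be 47, then zero-pad to 5 bytes: K' = be 47 00 00 00.
K' ⊕ ipad = 88 71 36 36 36; K' ⊕ opad = e2 1b 5c 5c 5c.
Inner hash: even-index sum = 397 mod 256 = 141; odd-index sum = 215 mod 256 = 215 → 8d d7.
Outer hash (recomputed tag): even-index sum = 625 mod 256 = 113; odd-index sum = 260 mod 256 = 4 → 71 04.
Recomputed tag = 7104; claimed = 7104 → match.

valid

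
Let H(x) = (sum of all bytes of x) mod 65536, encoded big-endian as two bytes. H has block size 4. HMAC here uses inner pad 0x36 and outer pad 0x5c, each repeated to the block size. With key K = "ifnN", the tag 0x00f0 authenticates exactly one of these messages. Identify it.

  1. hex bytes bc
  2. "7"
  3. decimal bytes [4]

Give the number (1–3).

1

Key "ifnN" = 69 66 6e 4e is exactly B = 4 bytes: K' = 69 66 6e 4e.
K' ⊕ ipad = 5f 50 58 78; K' ⊕ opad = 35 3a 32 12.
m1: inner = H(5f 50 58 78 bc) = 02 3b; tag = H(35 3a 32 12 02 3b) = 00f0 ← matches
m2: inner = H(5f 50 58 78 37) = 01 b6; tag = H(35 3a 32 12 01 b6) = 016a
m3: inner = H(5f 50 58 78 04) = 01 83; tag = H(35 3a 32 12 01 83) = 0137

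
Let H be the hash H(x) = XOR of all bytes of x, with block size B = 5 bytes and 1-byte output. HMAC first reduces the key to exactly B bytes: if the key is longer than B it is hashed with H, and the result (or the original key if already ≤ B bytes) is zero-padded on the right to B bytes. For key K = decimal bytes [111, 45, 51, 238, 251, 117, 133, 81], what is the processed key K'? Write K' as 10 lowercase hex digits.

c500000000

|K| = 8 > B = 5, so first hash the key.
H(K): XOR 6f⊕2d⊕33⊕ee⊕fb⊕75⊕85⊕51 = c5.
Zero-pad H(K) = c5 to 5 bytes: K' = c5 00 00 00 00.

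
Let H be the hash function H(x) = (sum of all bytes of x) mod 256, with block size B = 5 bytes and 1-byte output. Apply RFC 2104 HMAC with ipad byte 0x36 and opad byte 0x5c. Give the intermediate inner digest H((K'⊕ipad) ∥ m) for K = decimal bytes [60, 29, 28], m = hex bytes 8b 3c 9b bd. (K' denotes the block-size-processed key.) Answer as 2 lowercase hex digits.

Key decimal bytes [60, 29, 28] = 3c 1d 1c is 3 bytes ≤ B = 5; zero-pad to 5 bytes: K' = 3c 1d 1c 00 00.
K' ⊕ ipad = 0a 2b 2a 36 36.
Inner input = 0a 2b 2a 36 36 ∥ 8b 3c 9b bd.
Inner hash: sum = 10+43+42+54+54+139+60+155+189 = 746; mod 256 = 234 → ea.

ea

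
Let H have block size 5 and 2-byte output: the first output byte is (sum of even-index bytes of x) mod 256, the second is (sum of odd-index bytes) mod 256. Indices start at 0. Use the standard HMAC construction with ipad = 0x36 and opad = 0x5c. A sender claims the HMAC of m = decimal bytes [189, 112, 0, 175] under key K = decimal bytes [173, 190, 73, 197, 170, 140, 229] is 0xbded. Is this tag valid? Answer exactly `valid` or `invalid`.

Key decimal bytes [173, 190, 73, 197, 170, 140, 229] = ad be 49 c5 aa 8c e5 is 7 bytes > B = 5, so hash it first: H(key) = 85 0f, then zero-pad to 5 bytes: K' = 85 0f 00 00 00.
K' ⊕ ipad = b3 39 36 36 36; K' ⊕ opad = d9 53 5c 5c 5c.
Inner hash: even-index sum = 574 mod 256 = 62; odd-index sum = 300 mod 256 = 44 → 3e 2c.
Outer hash (recomputed tag): even-index sum = 445 mod 256 = 189; odd-index sum = 237 mod 256 = 237 → bd ed.
Recomputed tag = bded; claimed = bded → match.

valid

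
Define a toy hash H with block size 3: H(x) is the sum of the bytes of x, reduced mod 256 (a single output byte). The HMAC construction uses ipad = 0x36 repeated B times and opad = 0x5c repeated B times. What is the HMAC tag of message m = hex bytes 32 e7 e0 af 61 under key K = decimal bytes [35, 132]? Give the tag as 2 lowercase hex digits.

Key decimal bytes [35, 132] = 23 84 is 2 bytes ≤ B = 3; zero-pad to 3 bytes: K' = 23 84 00.
K' ⊕ ipad = 15 b2 36.  K' ⊕ opad = 7f d8 5c.
Inner input = (K'⊕ipad) ∥ m = 15 b2 36 ∥ 32 e7 e0 af 61.
Inner hash: sum = 21+178+54+50+231+224+175+97 = 1030; mod 256 = 6 → 06.
Outer input = (K'⊕opad) ∥ inner = 7f d8 5c ∥ 06.
Outer hash (tag): sum = 127+216+92+6 = 441; mod 256 = 185 → b9.

b9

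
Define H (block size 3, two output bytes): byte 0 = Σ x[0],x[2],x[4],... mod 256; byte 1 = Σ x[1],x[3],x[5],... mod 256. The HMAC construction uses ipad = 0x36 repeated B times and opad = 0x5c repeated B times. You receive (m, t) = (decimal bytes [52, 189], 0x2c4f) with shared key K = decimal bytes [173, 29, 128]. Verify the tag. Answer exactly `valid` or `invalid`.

valid

Key decimal bytes [173, 29, 128] = ad 1d 80 is exactly B = 3 bytes: K' = ad 1d 80.
K' ⊕ ipad = 9b 2b b6; K' ⊕ opad = f1 41 dc.
Inner hash: even-index sum = 526 mod 256 = 14; odd-index sum = 95 mod 256 = 95 → 0e 5f.
Outer hash (recomputed tag): even-index sum = 556 mod 256 = 44; odd-index sum = 79 mod 256 = 79 → 2c 4f.
Recomputed tag = 2c4f; claimed = 2c4f → match.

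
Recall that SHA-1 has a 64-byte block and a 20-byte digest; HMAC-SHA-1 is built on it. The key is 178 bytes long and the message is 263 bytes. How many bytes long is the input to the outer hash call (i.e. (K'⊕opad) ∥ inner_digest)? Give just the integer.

84

Key is 178 > 64 bytes, so it is hashed to 20 bytes then zero-padded to 64: |K'| = 64.
Outer input = (K'⊕opad) ∥ H(inner) → 64 + 20 = 84 bytes.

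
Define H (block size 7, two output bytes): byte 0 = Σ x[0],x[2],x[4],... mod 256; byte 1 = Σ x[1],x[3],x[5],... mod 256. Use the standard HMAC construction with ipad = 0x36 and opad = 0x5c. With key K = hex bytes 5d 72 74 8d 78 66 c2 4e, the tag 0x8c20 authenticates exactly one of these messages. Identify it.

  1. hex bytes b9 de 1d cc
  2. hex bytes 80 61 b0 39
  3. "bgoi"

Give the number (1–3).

2

Key hex bytes 5d 72 74 8d 78 66 c2 4e is 8 bytes > B = 7, so hash it first: H(key) = 0b b3, then zero-pad to 7 bytes: K' = 0b b3 00 00 00 00 00.
K' ⊕ ipad = 3d 85 36 36 36 36 36; K' ⊕ opad = 57 ef 5c 5c 5c 5c 5c.
m1: inner = H(3d 85 36 36 36 36 36 b9 de 1d cc) = 89 c7; tag = H(57 ef 5c 5c 5c 5c 5c 89 c7) = 3230
m2: inner = H(3d 85 36 36 36 36 36 80 61 b0 39) = 79 21; tag = H(57 ef 5c 5c 5c 5c 5c 79 21) = 8c20 ← matches
m3: inner = H(3d 85 36 36 36 36 36 62 67 6f 69) = af c2; tag = H(57 ef 5c 5c 5c 5c 5c af c2) = 2d56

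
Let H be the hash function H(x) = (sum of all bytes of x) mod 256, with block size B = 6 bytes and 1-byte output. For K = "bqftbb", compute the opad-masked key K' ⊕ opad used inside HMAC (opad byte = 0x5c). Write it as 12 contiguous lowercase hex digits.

Key "bqftbb" = 62 71 66 74 62 62 is exactly B = 6 bytes: K' = 62 71 66 74 62 62.
XOR each byte with 0x5c: 62⊕5c=3e, 71⊕5c=2d, 66⊕5c=3a, 74⊕5c=28, 62⊕5c=3e, 62⊕5c=3e.

3e2d3a283e3e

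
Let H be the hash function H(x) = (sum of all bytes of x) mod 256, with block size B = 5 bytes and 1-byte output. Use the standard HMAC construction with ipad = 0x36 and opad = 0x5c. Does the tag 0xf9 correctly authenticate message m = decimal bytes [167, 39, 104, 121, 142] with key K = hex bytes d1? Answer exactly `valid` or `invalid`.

Key hex bytes d1 is 1 byte ≤ B = 5; zero-pad to 5 bytes: K' = d1 00 00 00 00.
K' ⊕ ipad = e7 36 36 36 36; K' ⊕ opad = 8d 5c 5c 5c 5c.
Inner hash: sum = 231+54+54+54+54+167+39+104+121+142 = 1020; mod 256 = 252 → fc.
Outer hash (recomputed tag): sum = 141+92+92+92+92+252 = 761; mod 256 = 249 → f9.
Recomputed tag = f9; claimed = f9 → match.

valid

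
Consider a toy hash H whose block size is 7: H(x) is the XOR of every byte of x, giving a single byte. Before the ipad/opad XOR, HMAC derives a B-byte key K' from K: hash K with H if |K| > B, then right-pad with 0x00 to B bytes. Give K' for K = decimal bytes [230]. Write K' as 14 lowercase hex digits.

e6000000000000

Key decimal bytes [230] = e6 is 1 byte ≤ B = 7; zero-pad to 7 bytes: K' = e6 00 00 00 00 00 00.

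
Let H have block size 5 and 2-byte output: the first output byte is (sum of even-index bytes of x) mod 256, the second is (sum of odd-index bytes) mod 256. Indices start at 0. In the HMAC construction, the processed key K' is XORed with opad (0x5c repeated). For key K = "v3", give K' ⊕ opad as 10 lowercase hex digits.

2a6f5c5c5c

Key "v3" = 76 33 is 2 bytes ≤ B = 5; zero-pad to 5 bytes: K' = 76 33 00 00 00.
XOR each byte with 0x5c: 76⊕5c=2a, 33⊕5c=6f, 00⊕5c=5c, 00⊕5c=5c, 00⊕5c=5c.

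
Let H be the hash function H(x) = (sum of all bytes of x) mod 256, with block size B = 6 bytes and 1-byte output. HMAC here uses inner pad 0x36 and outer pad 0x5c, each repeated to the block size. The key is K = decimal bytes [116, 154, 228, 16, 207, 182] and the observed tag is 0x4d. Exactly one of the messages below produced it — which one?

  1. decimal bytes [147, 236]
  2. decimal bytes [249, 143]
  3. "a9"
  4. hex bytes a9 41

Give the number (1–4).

1

Key decimal bytes [116, 154, 228, 16, 207, 182] = 74 9a e4 10 cf b6 is exactly B = 6 bytes: K' = 74 9a e4 10 cf b6.
K' ⊕ ipad = 42 ac d2 26 f9 80; K' ⊕ opad = 28 c6 b8 4c 93 ea.
m1: inner = H(42 ac d2 26 f9 80 93 ec) = de; tag = H(28 c6 b8 4c 93 ea de) = 4d ← matches
m2: inner = H(42 ac d2 26 f9 80 f9 8f) = e7; tag = H(28 c6 b8 4c 93 ea e7) = 56
m3: inner = H(42 ac d2 26 f9 80 61 39) = f9; tag = H(28 c6 b8 4c 93 ea f9) = 68
m4: inner = H(42 ac d2 26 f9 80 a9 41) = 49; tag = H(28 c6 b8 4c 93 ea 49) = b8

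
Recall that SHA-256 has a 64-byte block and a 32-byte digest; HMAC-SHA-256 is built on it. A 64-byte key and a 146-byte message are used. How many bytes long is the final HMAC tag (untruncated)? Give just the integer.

The tag is one SHA-256 digest: 32 bytes.

32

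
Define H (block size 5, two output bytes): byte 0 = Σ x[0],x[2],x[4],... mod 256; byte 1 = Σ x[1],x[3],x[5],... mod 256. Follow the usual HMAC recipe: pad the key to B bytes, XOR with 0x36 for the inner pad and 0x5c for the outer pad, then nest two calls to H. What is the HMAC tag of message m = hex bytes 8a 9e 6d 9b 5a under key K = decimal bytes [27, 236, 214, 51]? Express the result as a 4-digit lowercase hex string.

5d9b

Key decimal bytes [27, 236, 214, 51] = 1b ec d6 33 is 4 bytes ≤ B = 5; zero-pad to 5 bytes: K' = 1b ec d6 33 00.
K' ⊕ ipad = 2d da e0 05 36.  K' ⊕ opad = 47 b0 8a 6f 5c.
Inner input = (K'⊕ipad) ∥ m = 2d da e0 05 36 ∥ 8a 9e 6d 9b 5a.
Inner hash: even-index sum = 636 mod 256 = 124; odd-index sum = 560 mod 256 = 48 → 7c 30.
Outer input = (K'⊕opad) ∥ inner = 47 b0 8a 6f 5c ∥ 7c 30.
Outer hash (tag): even-index sum = 349 mod 256 = 93; odd-index sum = 411 mod 256 = 155 → 5d 9b.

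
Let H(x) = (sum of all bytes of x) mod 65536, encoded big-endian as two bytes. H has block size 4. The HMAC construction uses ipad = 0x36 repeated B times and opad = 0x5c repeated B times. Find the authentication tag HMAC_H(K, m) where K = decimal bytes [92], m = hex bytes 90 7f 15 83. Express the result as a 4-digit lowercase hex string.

01c9

Key decimal bytes [92] = 5c is 1 byte ≤ B = 4; zero-pad to 4 bytes: K' = 5c 00 00 00.
K' ⊕ ipad = 6a 36 36 36.  K' ⊕ opad = 00 5c 5c 5c.
Inner input = (K'⊕ipad) ∥ m = 6a 36 36 36 ∥ 90 7f 15 83.
Inner hash: sum = 106+54+54+54+144+127+21+131 = 691 → 02 b3.
Outer input = (K'⊕opad) ∥ inner = 00 5c 5c 5c ∥ 02 b3.
Outer hash (tag): sum = 0+92+92+92+2+179 = 457 → 01 c9.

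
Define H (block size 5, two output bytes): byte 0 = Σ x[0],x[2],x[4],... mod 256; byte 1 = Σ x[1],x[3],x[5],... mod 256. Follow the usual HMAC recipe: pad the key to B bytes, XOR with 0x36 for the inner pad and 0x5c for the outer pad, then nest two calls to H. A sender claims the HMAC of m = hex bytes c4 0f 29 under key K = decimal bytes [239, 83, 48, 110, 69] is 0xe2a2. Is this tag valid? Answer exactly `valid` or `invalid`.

Key decimal bytes [239, 83, 48, 110, 69] = ef 53 30 6e 45 is exactly B = 5 bytes: K' = ef 53 30 6e 45.
K' ⊕ ipad = d9 65 06 58 73; K' ⊕ opad = b3 0f 6c 32 19.
Inner hash: even-index sum = 353 mod 256 = 97; odd-index sum = 426 mod 256 = 170 → 61 aa.
Outer hash (recomputed tag): even-index sum = 482 mod 256 = 226; odd-index sum = 162 mod 256 = 162 → e2 a2.
Recomputed tag = e2a2; claimed = e2a2 → match.

valid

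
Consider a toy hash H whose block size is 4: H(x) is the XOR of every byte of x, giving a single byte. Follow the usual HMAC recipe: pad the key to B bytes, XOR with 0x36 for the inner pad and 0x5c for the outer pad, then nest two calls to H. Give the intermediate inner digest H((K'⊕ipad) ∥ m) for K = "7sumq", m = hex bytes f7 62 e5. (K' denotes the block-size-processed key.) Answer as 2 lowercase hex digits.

Key "7sumq" = 37 73 75 6d 71 is 5 bytes > B = 4, so hash it first: H(key) = 2d, then zero-pad to 4 bytes: K' = 2d 00 00 00.
K' ⊕ ipad = 1b 36 36 36.
Inner input = 1b 36 36 36 ∥ f7 62 e5.
Inner hash: XOR 1b⊕36⊕36⊕36⊕f7⊕62⊕e5 = 5d.

5d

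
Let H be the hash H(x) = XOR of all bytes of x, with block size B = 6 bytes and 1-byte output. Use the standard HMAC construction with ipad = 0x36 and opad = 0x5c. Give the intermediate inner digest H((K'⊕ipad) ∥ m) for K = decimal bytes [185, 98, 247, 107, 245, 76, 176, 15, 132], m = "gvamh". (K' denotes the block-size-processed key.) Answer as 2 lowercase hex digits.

b0

Key decimal bytes [185, 98, 247, 107, 245, 76, 176, 15, 132] = b9 62 f7 6b f5 4c b0 0f 84 is 9 bytes > B = 6, so hash it first: H(key) = c5, then zero-pad to 6 bytes: K' = c5 00 00 00 00 00.
K' ⊕ ipad = f3 36 36 36 36 36.
Inner input = f3 36 36 36 36 36 ∥ 67 76 61 6d 68.
Inner hash: XOR f3⊕36⊕36⊕36⊕36⊕36⊕67⊕76⊕61⊕6d⊕68 = b0.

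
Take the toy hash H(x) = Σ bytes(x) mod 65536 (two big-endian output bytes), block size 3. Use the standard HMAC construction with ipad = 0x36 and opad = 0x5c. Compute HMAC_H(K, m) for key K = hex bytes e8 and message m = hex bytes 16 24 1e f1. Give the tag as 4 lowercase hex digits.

0201

Key hex bytes e8 is 1 byte ≤ B = 3; zero-pad to 3 bytes: K' = e8 00 00.
K' ⊕ ipad = de 36 36.  K' ⊕ opad = b4 5c 5c.
Inner input = (K'⊕ipad) ∥ m = de 36 36 ∥ 16 24 1e f1.
Inner hash: sum = 222+54+54+22+36+30+241 = 659 → 02 93.
Outer input = (K'⊕opad) ∥ inner = b4 5c 5c ∥ 02 93.
Outer hash (tag): sum = 180+92+92+2+147 = 513 → 02 01.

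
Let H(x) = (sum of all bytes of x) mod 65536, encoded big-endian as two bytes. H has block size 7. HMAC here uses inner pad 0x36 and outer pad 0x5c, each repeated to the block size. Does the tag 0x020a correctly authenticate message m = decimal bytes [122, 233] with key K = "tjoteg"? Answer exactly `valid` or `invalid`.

Key "tjoteg" = 74 6a 6f 74 65 67 is 6 bytes ≤ B = 7; zero-pad to 7 bytes: K' = 74 6a 6f 74 65 67 00.
K' ⊕ ipad = 42 5c 59 42 53 51 36; K' ⊕ opad = 28 36 33 28 39 3b 5c.
Inner hash: sum = 66+92+89+66+83+81+54+122+233 = 886 → 03 76.
Outer hash (recomputed tag): sum = 40+54+51+40+57+59+92+3+118 = 514 → 02 02.
Recomputed tag = 0202; claimed = 020a → mismatch.

invalid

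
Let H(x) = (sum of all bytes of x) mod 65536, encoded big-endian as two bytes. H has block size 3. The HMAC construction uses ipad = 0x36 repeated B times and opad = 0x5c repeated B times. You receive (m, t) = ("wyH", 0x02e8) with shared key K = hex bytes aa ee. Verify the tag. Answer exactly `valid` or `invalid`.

valid

Key hex bytes aa ee is 2 bytes ≤ B = 3; zero-pad to 3 bytes: K' = aa ee 00.
K' ⊕ ipad = 9c d8 36; K' ⊕ opad = f6 b2 5c.
Inner hash: sum = 156+216+54+119+121+72 = 738 → 02 e2.
Outer hash (recomputed tag): sum = 246+178+92+2+226 = 744 → 02 e8.
Recomputed tag = 02e8; claimed = 02e8 → match.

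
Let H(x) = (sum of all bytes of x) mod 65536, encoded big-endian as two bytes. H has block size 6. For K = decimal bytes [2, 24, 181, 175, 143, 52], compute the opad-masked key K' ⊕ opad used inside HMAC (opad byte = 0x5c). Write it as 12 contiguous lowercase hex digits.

5e44e9f3d368

Key decimal bytes [2, 24, 181, 175, 143, 52] = 02 18 b5 af 8f 34 is exactly B = 6 bytes: K' = 02 18 b5 af 8f 34.
XOR each byte with 0x5c: 02⊕5c=5e, 18⊕5c=44, b5⊕5c=e9, af⊕5c=f3, 8f⊕5c=d3, 34⊕5c=68.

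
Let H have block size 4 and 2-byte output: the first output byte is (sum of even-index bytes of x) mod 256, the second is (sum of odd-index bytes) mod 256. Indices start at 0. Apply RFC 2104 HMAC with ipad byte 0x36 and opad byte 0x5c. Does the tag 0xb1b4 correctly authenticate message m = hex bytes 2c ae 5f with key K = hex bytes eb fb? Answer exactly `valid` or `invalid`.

Key hex bytes eb fb is 2 bytes ≤ B = 4; zero-pad to 4 bytes: K' = eb fb 00 00.
K' ⊕ ipad = dd cd 36 36; K' ⊕ opad = b7 a7 5c 5c.
Inner hash: even-index sum = 414 mod 256 = 158; odd-index sum = 433 mod 256 = 177 → 9e b1.
Outer hash (recomputed tag): even-index sum = 433 mod 256 = 177; odd-index sum = 436 mod 256 = 180 → b1 b4.
Recomputed tag = b1b4; claimed = b1b4 → match.

valid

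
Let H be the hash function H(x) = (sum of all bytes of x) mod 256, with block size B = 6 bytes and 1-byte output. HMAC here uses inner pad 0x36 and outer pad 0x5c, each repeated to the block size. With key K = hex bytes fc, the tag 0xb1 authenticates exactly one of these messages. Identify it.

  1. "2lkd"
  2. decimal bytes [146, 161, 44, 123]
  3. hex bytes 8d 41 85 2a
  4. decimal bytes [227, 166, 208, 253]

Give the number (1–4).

Key hex bytes fc is 1 byte ≤ B = 6; zero-pad to 6 bytes: K' = fc 00 00 00 00 00.
K' ⊕ ipad = ca 36 36 36 36 36; K' ⊕ opad = a0 5c 5c 5c 5c 5c.
m1: inner = H(ca 36 36 36 36 36 32 6c 6b 64) = 45; tag = H(a0 5c 5c 5c 5c 5c 45) = b1 ← matches
m2: inner = H(ca 36 36 36 36 36 92 a1 2c 7b) = b2; tag = H(a0 5c 5c 5c 5c 5c b2) = 1e
m3: inner = H(ca 36 36 36 36 36 8d 41 85 2a) = 55; tag = H(a0 5c 5c 5c 5c 5c 55) = c1
m4: inner = H(ca 36 36 36 36 36 e3 a6 d0 fd) = 2e; tag = H(a0 5c 5c 5c 5c 5c 2e) = 9a

1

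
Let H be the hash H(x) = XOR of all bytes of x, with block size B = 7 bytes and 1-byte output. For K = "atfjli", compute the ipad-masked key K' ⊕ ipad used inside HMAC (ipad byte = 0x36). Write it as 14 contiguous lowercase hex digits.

5742505c5a5f36

Key "atfjli" = 61 74 66 6a 6c 69 is 6 bytes ≤ B = 7; zero-pad to 7 bytes: K' = 61 74 66 6a 6c 69 00.
XOR each byte with 0x36: 61⊕36=57, 74⊕36=42, 66⊕36=50, 6a⊕36=5c, 6c⊕36=5a, 69⊕36=5f, 00⊕36=36.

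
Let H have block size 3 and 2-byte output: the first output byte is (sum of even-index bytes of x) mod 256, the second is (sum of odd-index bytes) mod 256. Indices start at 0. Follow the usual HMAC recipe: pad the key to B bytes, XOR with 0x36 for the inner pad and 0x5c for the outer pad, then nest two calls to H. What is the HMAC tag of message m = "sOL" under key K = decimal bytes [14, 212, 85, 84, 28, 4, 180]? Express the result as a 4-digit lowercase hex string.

Key decimal bytes [14, 212, 85, 84, 28, 4, 180] = 0e d4 55 54 1c 04 b4 is 7 bytes > B = 3, so hash it first: H(key) = 33 2c, then zero-pad to 3 bytes: K' = 33 2c 00.
K' ⊕ ipad = 05 1a 36.  K' ⊕ opad = 6f 70 5c.
Inner input = (K'⊕ipad) ∥ m = 05 1a 36 ∥ 73 4f 4c.
Inner hash: even-index sum = 138 mod 256 = 138; odd-index sum = 217 mod 256 = 217 → 8a d9.
Outer input = (K'⊕opad) ∥ inner = 6f 70 5c ∥ 8a d9.
Outer hash (tag): even-index sum = 420 mod 256 = 164; odd-index sum = 250 mod 256 = 250 → a4 fa.

a4fa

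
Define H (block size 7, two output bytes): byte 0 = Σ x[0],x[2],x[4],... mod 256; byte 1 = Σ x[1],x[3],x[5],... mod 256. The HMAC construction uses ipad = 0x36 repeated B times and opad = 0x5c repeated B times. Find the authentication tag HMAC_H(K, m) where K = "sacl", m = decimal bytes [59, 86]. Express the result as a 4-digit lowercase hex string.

4825

Key "sacl" = 73 61 63 6c is 4 bytes ≤ B = 7; zero-pad to 7 bytes: K' = 73 61 63 6c 00 00 00.
K' ⊕ ipad = 45 57 55 5a 36 36 36.  K' ⊕ opad = 2f 3d 3f 30 5c 5c 5c.
Inner input = (K'⊕ipad) ∥ m = 45 57 55 5a 36 36 36 ∥ 3b 56.
Inner hash: even-index sum = 348 mod 256 = 92; odd-index sum = 290 mod 256 = 34 → 5c 22.
Outer input = (K'⊕opad) ∥ inner = 2f 3d 3f 30 5c 5c 5c ∥ 5c 22.
Outer hash (tag): even-index sum = 328 mod 256 = 72; odd-index sum = 293 mod 256 = 37 → 48 25.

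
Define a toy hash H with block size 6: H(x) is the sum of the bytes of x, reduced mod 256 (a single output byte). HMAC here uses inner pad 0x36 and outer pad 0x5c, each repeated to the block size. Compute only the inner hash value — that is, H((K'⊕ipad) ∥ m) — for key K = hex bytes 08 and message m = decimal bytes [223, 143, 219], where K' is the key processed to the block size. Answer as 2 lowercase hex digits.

95

Key hex bytes 08 is 1 byte ≤ B = 6; zero-pad to 6 bytes: K' = 08 00 00 00 00 00.
K' ⊕ ipad = 3e 36 36 36 36 36.
Inner input = 3e 36 36 36 36 36 ∥ df 8f db.
Inner hash: sum = 62+54+54+54+54+54+223+143+219 = 917; mod 256 = 149 → 95.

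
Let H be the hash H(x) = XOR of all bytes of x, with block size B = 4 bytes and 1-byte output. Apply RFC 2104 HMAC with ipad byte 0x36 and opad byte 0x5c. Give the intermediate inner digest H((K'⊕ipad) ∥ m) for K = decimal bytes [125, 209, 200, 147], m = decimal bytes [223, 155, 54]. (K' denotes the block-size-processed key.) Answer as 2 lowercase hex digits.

Key decimal bytes [125, 209, 200, 147] = 7d d1 c8 93 is exactly B = 4 bytes: K' = 7d d1 c8 93.
K' ⊕ ipad = 4b e7 fe a5.
Inner input = 4b e7 fe a5 ∥ df 9b 36.
Inner hash: XOR 4b⊕e7⊕fe⊕a5⊕df⊕9b⊕36 = 85.

85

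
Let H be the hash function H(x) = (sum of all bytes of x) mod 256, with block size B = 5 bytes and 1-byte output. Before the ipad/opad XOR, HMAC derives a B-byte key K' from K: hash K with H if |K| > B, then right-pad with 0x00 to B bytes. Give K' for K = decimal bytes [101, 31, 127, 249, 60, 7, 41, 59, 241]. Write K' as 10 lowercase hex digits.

|K| = 9 > B = 5, so first hash the key.
H(K): sum = 101+31+127+249+60+7+41+59+241 = 916; mod 256 = 148 → 94.
Zero-pad H(K) = 94 to 5 bytes: K' = 94 00 00 00 00.

9400000000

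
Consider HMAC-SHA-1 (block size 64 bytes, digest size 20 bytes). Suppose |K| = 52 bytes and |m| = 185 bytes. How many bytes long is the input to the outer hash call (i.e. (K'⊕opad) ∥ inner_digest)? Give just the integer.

Key is 52 ≤ 64 bytes, zero-padded: |K'| = 64.
Outer input = (K'⊕opad) ∥ H(inner) → 64 + 20 = 84 bytes.

84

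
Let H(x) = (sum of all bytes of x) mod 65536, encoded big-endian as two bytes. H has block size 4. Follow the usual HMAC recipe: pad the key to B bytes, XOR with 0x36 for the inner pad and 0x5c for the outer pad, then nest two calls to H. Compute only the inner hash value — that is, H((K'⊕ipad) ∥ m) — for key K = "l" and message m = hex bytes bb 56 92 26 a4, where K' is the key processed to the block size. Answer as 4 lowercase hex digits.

0369

Key "l" = 6c is 1 byte ≤ B = 4; zero-pad to 4 bytes: K' = 6c 00 00 00.
K' ⊕ ipad = 5a 36 36 36.
Inner input = 5a 36 36 36 ∥ bb 56 92 26 a4.
Inner hash: sum = 90+54+54+54+187+86+146+38+164 = 873 → 03 69.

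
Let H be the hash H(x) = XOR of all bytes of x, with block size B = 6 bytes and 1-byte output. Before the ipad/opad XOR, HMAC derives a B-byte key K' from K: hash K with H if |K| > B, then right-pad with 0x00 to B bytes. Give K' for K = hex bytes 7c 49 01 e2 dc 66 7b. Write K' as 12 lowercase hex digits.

|K| = 7 > B = 6, so first hash the key.
H(K): XOR 7c⊕49⊕01⊕e2⊕dc⊕66⊕7b = 17.
Zero-pad H(K) = 17 to 6 bytes: K' = 17 00 00 00 00 00.

170000000000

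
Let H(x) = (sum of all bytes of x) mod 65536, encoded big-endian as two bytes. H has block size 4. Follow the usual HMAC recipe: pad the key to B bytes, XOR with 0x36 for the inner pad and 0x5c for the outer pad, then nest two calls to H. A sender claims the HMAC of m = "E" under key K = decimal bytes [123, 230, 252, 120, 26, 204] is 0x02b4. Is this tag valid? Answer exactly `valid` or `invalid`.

Key decimal bytes [123, 230, 252, 120, 26, 204] = 7b e6 fc 78 1a cc is 6 bytes > B = 4, so hash it first: H(key) = 03 bb, then zero-pad to 4 bytes: K' = 03 bb 00 00.
K' ⊕ ipad = 35 8d 36 36; K' ⊕ opad = 5f e7 5c 5c.
Inner hash: sum = 53+141+54+54+69 = 371 → 01 73.
Outer hash (recomputed tag): sum = 95+231+92+92+1+115 = 626 → 02 72.
Recomputed tag = 0272; claimed = 02b4 → mismatch.

invalid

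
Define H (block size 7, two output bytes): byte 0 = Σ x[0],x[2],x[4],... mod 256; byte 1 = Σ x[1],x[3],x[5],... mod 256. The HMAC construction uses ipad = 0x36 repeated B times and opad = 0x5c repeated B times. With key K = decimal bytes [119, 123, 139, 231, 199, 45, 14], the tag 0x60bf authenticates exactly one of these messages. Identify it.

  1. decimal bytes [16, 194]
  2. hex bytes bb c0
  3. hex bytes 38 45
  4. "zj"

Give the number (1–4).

Key decimal bytes [119, 123, 139, 231, 199, 45, 14] = 77 7b 8b e7 c7 2d 0e is exactly B = 7 bytes: K' = 77 7b 8b e7 c7 2d 0e.
K' ⊕ ipad = 41 4d bd d1 f1 1b 38; K' ⊕ opad = 2b 27 d7 bb 9b 71 52.
m1: inner = H(41 4d bd d1 f1 1b 38 10 c2) = e9 49; tag = H(2b 27 d7 bb 9b 71 52 e9 49) = 383c
m2: inner = H(41 4d bd d1 f1 1b 38 bb c0) = e7 f4; tag = H(2b 27 d7 bb 9b 71 52 e7 f4) = e33a
m3: inner = H(41 4d bd d1 f1 1b 38 38 45) = 6c 71; tag = H(2b 27 d7 bb 9b 71 52 6c 71) = 60bf ← matches
m4: inner = H(41 4d bd d1 f1 1b 38 7a 6a) = 91 b3; tag = H(2b 27 d7 bb 9b 71 52 91 b3) = a2e4

3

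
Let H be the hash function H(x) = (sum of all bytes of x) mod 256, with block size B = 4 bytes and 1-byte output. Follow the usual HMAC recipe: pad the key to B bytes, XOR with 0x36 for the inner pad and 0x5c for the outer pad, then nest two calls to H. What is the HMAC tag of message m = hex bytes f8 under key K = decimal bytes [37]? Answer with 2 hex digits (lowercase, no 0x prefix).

Key decimal bytes [37] = 25 is 1 byte ≤ B = 4; zero-pad to 4 bytes: K' = 25 00 00 00.
K' ⊕ ipad = 13 36 36 36.  K' ⊕ opad = 79 5c 5c 5c.
Inner input = (K'⊕ipad) ∥ m = 13 36 36 36 ∥ f8.
Inner hash: sum = 19+54+54+54+248 = 429; mod 256 = 173 → ad.
Outer input = (K'⊕opad) ∥ inner = 79 5c 5c 5c ∥ ad.
Outer hash (tag): sum = 121+92+92+92+173 = 570; mod 256 = 58 → 3a.

3a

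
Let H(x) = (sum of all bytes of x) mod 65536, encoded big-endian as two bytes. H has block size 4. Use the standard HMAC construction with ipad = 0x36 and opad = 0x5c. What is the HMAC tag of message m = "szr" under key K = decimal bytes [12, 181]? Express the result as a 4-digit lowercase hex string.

027b

Key decimal bytes [12, 181] = 0c b5 is 2 bytes ≤ B = 4; zero-pad to 4 bytes: K' = 0c b5 00 00.
K' ⊕ ipad = 3a 83 36 36.  K' ⊕ opad = 50 e9 5c 5c.
Inner input = (K'⊕ipad) ∥ m = 3a 83 36 36 ∥ 73 7a 72.
Inner hash: sum = 58+131+54+54+115+122+114 = 648 → 02 88.
Outer input = (K'⊕opad) ∥ inner = 50 e9 5c 5c ∥ 02 88.
Outer hash (tag): sum = 80+233+92+92+2+136 = 635 → 02 7b.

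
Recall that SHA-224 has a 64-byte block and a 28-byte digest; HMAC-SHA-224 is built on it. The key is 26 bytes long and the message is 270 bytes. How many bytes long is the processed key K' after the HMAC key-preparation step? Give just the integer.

Key is 26 ≤ 64 bytes, zero-padded: |K'| = 64.

64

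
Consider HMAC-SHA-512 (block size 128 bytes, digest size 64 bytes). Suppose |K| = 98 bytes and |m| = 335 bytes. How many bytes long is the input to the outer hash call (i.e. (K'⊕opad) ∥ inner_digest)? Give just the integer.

Key is 98 ≤ 128 bytes, zero-padded: |K'| = 128.
Outer input = (K'⊕opad) ∥ H(inner) → 128 + 64 = 192 bytes.

192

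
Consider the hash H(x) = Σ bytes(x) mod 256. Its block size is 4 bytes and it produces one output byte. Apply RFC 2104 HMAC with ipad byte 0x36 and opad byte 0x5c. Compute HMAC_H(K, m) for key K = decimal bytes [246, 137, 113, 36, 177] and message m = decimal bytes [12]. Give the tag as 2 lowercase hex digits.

4e

Key decimal bytes [246, 137, 113, 36, 177] = f6 89 71 24 b1 is 5 bytes > B = 4, so hash it first: H(key) = c5, then zero-pad to 4 bytes: K' = c5 00 00 00.
K' ⊕ ipad = f3 36 36 36.  K' ⊕ opad = 99 5c 5c 5c.
Inner input = (K'⊕ipad) ∥ m = f3 36 36 36 ∥ 0c.
Inner hash: sum = 243+54+54+54+12 = 417; mod 256 = 161 → a1.
Outer input = (K'⊕opad) ∥ inner = 99 5c 5c 5c ∥ a1.
Outer hash (tag): sum = 153+92+92+92+161 = 590; mod 256 = 78 → 4e.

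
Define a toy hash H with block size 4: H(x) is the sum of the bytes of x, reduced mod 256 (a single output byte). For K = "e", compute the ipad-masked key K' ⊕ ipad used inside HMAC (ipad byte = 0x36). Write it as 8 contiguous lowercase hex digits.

53363636

Key "e" = 65 is 1 byte ≤ B = 4; zero-pad to 4 bytes: K' = 65 00 00 00.
XOR each byte with 0x36: 65⊕36=53, 00⊕36=36, 00⊕36=36, 00⊕36=36.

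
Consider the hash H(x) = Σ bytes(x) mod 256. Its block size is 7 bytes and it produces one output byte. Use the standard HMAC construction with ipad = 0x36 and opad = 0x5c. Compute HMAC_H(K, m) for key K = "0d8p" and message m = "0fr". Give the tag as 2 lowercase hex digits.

9e

Key "0d8p" = 30 64 38 70 is 4 bytes ≤ B = 7; zero-pad to 7 bytes: K' = 30 64 38 70 00 00 00.
K' ⊕ ipad = 06 52 0e 46 36 36 36.  K' ⊕ opad = 6c 38 64 2c 5c 5c 5c.
Inner input = (K'⊕ipad) ∥ m = 06 52 0e 46 36 36 36 ∥ 30 66 72.
Inner hash: sum = 6+82+14+70+54+54+54+48+102+114 = 598; mod 256 = 86 → 56.
Outer input = (K'⊕opad) ∥ inner = 6c 38 64 2c 5c 5c 5c ∥ 56.
Outer hash (tag): sum = 108+56+100+44+92+92+92+86 = 670; mod 256 = 158 → 9e.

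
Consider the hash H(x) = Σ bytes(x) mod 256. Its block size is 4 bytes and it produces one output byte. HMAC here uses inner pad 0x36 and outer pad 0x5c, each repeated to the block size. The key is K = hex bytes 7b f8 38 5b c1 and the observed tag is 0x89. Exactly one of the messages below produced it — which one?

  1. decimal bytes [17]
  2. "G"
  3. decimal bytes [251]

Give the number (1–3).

Key hex bytes 7b f8 38 5b c1 is 5 bytes > B = 4, so hash it first: H(key) = c7, then zero-pad to 4 bytes: K' = c7 00 00 00.
K' ⊕ ipad = f1 36 36 36; K' ⊕ opad = 9b 5c 5c 5c.
m1: inner = H(f1 36 36 36 11) = a4; tag = H(9b 5c 5c 5c a4) = 53
m2: inner = H(f1 36 36 36 47) = da; tag = H(9b 5c 5c 5c da) = 89 ← matches
m3: inner = H(f1 36 36 36 fb) = 8e; tag = H(9b 5c 5c 5c 8e) = 3d

2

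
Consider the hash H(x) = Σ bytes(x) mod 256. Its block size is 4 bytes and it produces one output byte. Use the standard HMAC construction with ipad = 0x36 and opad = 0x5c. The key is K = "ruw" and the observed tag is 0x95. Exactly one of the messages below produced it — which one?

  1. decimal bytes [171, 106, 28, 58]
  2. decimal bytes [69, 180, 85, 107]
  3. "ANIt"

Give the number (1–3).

2

Key "ruw" = 72 75 77 is 3 bytes ≤ B = 4; zero-pad to 4 bytes: K' = 72 75 77 00.
K' ⊕ ipad = 44 43 41 36; K' ⊕ opad = 2e 29 2b 5c.
m1: inner = H(44 43 41 36 ab 6a 1c 3a) = 69; tag = H(2e 29 2b 5c 69) = 47
m2: inner = H(44 43 41 36 45 b4 55 6b) = b7; tag = H(2e 29 2b 5c b7) = 95 ← matches
m3: inner = H(44 43 41 36 41 4e 49 74) = 4a; tag = H(2e 29 2b 5c 4a) = 28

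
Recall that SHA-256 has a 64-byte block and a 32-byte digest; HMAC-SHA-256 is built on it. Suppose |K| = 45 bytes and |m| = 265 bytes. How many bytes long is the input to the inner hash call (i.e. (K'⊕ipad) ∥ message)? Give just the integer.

329

Key is 45 ≤ 64 bytes, zero-padded: |K'| = 64.
Inner input = (K'⊕ipad) ∥ m → 64 + 265 = 329 bytes.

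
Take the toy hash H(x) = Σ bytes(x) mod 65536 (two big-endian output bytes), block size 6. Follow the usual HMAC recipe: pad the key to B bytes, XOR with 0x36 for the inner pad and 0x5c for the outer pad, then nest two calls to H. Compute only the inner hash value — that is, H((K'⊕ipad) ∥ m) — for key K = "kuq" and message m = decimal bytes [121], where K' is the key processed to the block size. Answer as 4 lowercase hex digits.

Key "kuq" = 6b 75 71 is 3 bytes ≤ B = 6; zero-pad to 6 bytes: K' = 6b 75 71 00 00 00.
K' ⊕ ipad = 5d 43 47 36 36 36.
Inner input = 5d 43 47 36 36 36 ∥ 79.
Inner hash: sum = 93+67+71+54+54+54+121 = 514 → 02 02.

0202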